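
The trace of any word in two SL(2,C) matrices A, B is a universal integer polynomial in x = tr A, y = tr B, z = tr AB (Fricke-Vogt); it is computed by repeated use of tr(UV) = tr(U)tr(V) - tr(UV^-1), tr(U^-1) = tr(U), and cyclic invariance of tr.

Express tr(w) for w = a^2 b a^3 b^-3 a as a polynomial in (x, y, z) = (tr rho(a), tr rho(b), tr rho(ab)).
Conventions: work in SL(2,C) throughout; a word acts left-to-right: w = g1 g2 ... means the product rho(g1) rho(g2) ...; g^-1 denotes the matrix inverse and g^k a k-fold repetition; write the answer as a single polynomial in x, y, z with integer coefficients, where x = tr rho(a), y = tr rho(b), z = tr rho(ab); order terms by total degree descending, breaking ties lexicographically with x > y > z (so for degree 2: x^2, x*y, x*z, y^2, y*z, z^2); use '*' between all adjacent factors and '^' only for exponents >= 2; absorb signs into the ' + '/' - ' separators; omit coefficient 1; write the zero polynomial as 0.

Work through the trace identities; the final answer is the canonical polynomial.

so tr(a b a) = tr(a) * tr(b a) - tr(b)  (reduce the a square) = x*z - y
tr(a b a^2) = tr(a) * tr(a b a) - tr(a b)  (reduce the a square) = x^2*z - x*y - z
tr(a^2 b a^2) = tr(a) * tr(a b a^2) - tr(a b a)  (reduce the a square) = x^3*z - x^2*y - 2*x*z + y
reduce: tr(a^3 b a^2) = tr(a) * tr(a^2 b a^2) - tr(a^2 b a)  (reduce the a square) = x^4*z - x^3*y - 3*x^2*z + 2*x*y + z
tr(a^3 b a^3) = tr(a) * tr(a^3 b a^2) - tr(a^3 b a)  (reduce the a square) = x^5*z - x^4*y - 4*x^3*z + 3*x^2*y + 3*x*z - y
tr(b a b a) = tr(a b) * tr(a b) - tr(1)  (split on a) = z^2 - 2
so tr(b a b) = tr(b) * tr(a b) - tr(a)  (reduce the b square) = y*z - x
tr(b a^2 b a) = tr(a) * tr(b a b a) - tr(b a b)  (reduce the a square) = x*z^2 - y*z - x
tr(b^2) = tr(b) * tr(b) - tr(1)  (reduce the b square) = y^2 - 2
tr(b a^2 b) = tr(a) * tr(b^2 a) - tr(b^2)  (reduce the a square) = x*y*z - x^2 - y^2 + 2
reduce: tr(b a^2 b a^2) = tr(a) * tr(b a^2 b a) - tr(b a^2 b)  (reduce the a square) = x^2*z^2 - 2*x*y*z + y^2 - 2
reduce: tr(a b a^3 b a) = tr(a) * tr(b a^2 b a^2) - tr(b a^2 b a)  (reduce the a square) = x^3*z^2 - 2*x^2*y*z + x*y^2 - x*z^2 + y*z - x
reduce: tr(a b a^3 b) = tr(a) * tr(b a b a^2) - tr(b a b a)  (reduce the a square) = x^2*z^2 - x*y*z - x^2 - z^2 + 2
tr(a^3 b a^3 b) = tr(a) * tr(a b a^3 b a) - tr(a b a^3 b)  (reduce the a square) = x^4*z^2 - 2*x^3*y*z + x^2*y^2 - 2*x^2*z^2 + 2*x*y*z + z^2 - 2
reduce: tr(b^-1 a^3 b a^3) = tr(a^3 b a^3) * tr(b) - tr(a^3 b a^3 b)  (eliminate b^-1) = x^5*y*z - x^4*y^2 - x^4*z^2 - 2*x^3*y*z + 2*x^2*y^2 + 2*x^2*z^2 + x*y*z - y^2 - z^2 + 2
tr(a^3 b a^3 b^-2) = tr(b^-1 a^3 b a^3) * tr(b) - tr(b^-1 a^3 b a^3 b)  (eliminate b^-1) = x^5*y^2*z - x^4*y^3 - x^4*y*z^2 - x^5*z - 2*x^3*y^2*z + x^4*y + 2*x^2*y^3 + 2*x^2*y*z^2 + 4*x^3*z + x*y^2*z - 3*x^2*y - y^3 - y*z^2 - 3*x*z + 3*y
tr(a^2 b a^3 b^-3 a) = tr(a^3 b a^3 b^-2) * tr(b) - tr(a^3 b a^3 b^-1)  (eliminate b^-1) = x^5*y^3*z - x^4*y^4 - x^4*y^2*z^2 - 2*x^5*y*z - 2*x^3*y^3*z + 2*x^4*y^2 + x^4*z^2 + 2*x^2*y^4 + 2*x^2*y^2*z^2 + 6*x^3*y*z + x*y^3*z - 5*x^2*y^2 - 2*x^2*z^2 - y^4 - y^2*z^2 - 4*x*y*z + 4*y^2 + z^2 - 2

x^5*y^3*z - x^4*y^4 - x^4*y^2*z^2 - 2*x^5*y*z - 2*x^3*y^3*z + 2*x^4*y^2 + x^4*z^2 + 2*x^2*y^4 + 2*x^2*y^2*z^2 + 6*x^3*y*z + x*y^3*z - 5*x^2*y^2 - 2*x^2*z^2 - y^4 - y^2*z^2 - 4*x*y*z + 4*y^2 + z^2 - 2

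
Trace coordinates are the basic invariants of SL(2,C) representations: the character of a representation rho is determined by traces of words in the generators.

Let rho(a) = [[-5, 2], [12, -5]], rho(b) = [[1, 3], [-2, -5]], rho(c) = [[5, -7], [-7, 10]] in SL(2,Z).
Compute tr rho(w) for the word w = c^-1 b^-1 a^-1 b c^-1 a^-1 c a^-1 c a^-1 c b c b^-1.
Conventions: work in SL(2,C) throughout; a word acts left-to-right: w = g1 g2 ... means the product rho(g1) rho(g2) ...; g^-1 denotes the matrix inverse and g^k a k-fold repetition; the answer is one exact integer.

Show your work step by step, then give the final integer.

rho(c^-1) = [[10, 7], [7, 5]]
... * rho(b^-1) = [[-5, -3], [2, 1]]  ->  [[-36, -23], [-25, -16]]
... * rho(a^-1) = [[-5, -2], [-12, -5]]  ->  [[456, 187], [317, 130]]
... * rho(b) = [[1, 3], [-2, -5]]  ->  [[82, 433], [57, 301]]
... * rho(c^-1) = [[10, 7], [7, 5]]  ->  [[3851, 2739], [2677, 1904]]
... * rho(a^-1) = [[-5, -2], [-12, -5]]  ->  [[-52123, -21397], [-36233, -14874]]
... * rho(c) = [[5, -7], [-7, 10]]  ->  [[-110836, 150891], [-77047, 104891]]
... * rho(a^-1) = [[-5, -2], [-12, -5]]  ->  [[-1256512, -532783], [-873457, -370361]]
... * rho(c) = [[5, -7], [-7, 10]]  ->  [[-2553079, 3467754], [-1774758, 2410589]]
... * rho(a^-1) = [[-5, -2], [-12, -5]]  ->  [[-28847653, -12232612], [-20053278, -8503429]]
... * rho(c) = [[5, -7], [-7, 10]]  ->  [[-58609981, 79607451], [-40742387, 55338656]]
... * rho(b) = [[1, 3], [-2, -5]]  ->  [[-217824883, -573867198], [-151419699, -398920441]]
... * rho(c) = [[5, -7], [-7, 10]]  ->  [[2927945971, -4213897799], [2035344592, -2929266517]]
... * rho(b^-1) = [[-5, -3], [2, 1]]  ->  [[-23067525453, -12997735712], [-16035255994, -9035300293]]
tr = -23067525453 + -9035300293 = -32102825746

-32102825746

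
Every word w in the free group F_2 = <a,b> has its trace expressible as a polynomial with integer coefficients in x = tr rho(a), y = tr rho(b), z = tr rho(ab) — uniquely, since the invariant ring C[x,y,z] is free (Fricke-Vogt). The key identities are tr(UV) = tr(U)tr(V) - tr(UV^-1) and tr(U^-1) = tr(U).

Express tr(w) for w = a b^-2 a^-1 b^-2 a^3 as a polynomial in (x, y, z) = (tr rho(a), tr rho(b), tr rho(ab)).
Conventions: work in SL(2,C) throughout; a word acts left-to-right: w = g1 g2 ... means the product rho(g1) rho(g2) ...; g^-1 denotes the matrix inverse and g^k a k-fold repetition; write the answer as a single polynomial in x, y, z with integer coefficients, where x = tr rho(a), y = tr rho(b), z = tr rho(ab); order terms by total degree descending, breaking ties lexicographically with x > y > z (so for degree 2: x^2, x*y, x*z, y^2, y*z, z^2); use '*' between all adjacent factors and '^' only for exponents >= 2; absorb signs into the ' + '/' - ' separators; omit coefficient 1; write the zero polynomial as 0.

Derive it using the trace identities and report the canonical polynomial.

tr(a^2) = tr(a) * tr(a) - tr(1)   [square of a] = x^2 - 2
tr(a^3) = tr(a) * tr(a^2) - tr(a)   [square of a] = x^3 - 3*x
tr(a b a) = tr(a) * tr(b a) - tr(b)   [square of a] = x*z - y
tr(a^3 b) = tr(a) * tr(a b a) - tr(a b)   [square of a] = x^2*z - x*y - z
tr(a^3 b^-1) = tr(a^3) * tr(b) - tr(a^3 b)   [inverse elimination on b] = x^3*y - x^2*z - 2*x*y + z
tr(a^4) = tr(a) * tr(a^3) - tr(a^2)   [square of a] = x^4 - 4*x^2 + 2
tr(b a^4) = tr(a) * tr(b a^3) - tr(b a^2)   [square of a] = x^3*z - x^2*y - 2*x*z + y
tr(a b a^4) = tr(a) * tr(b a^4) - tr(b a^3)   [square of a] = x^4*z - x^3*y - 3*x^2*z + 2*x*y + z
tr(b a b a) = tr(a b) * tr(a b) - tr(1)   [split at a repeated a] = z^2 - 2
tr(b a b) = tr(b) * tr(a b) - tr(a)   [square of b] = y*z - x
tr(b a b a^2) = tr(a) * tr(b a b a) - tr(b a b)   [square of a] = x*z^2 - y*z - x
tr(a b a b a^2) = tr(a) * tr(b a b a^2) - tr(b a b a)   [square of a] = x^2*z^2 - x*y*z - x^2 - z^2 + 2
tr(a b a^4 b) = tr(a) * tr(a b a b a^2) - tr(a b a b a)   [square of a] = x^3*z^2 - x^2*y*z - x^3 - 2*x*z^2 + y*z + 3*x
tr(b a^4 b^-1 a) = tr(a b a^4) * tr(b) - tr(a b a^4 b)   [inverse elimination on b] = x^4*y*z - x^3*y^2 - x^3*z^2 - 2*x^2*y*z + x^3 + 2*x*y^2 + 2*x*z^2 - 3*x
tr(a^4 b^-1 a^-1 b) = tr(b a^4 b^-1) * tr(a) - tr(b a^4 b^-1 a)   [inverse elimination on a] = -x^4*y*z + x^5 + x^3*y^2 + x^3*z^2 + 2*x^2*y*z - 5*x^3 - 2*x*y^2 - 2*x*z^2 + 5*x
tr(b^-1 a^-1 b^-1 a^4) = tr(a^4 b^-1 a^-1) * tr(b) - tr(a^4 b^-1 a^-1 b)   [inverse elimination on b] = x^4*y*z - x^5 - x^3*z^2 - 3*x^2*y*z + 5*x^3 + 2*x*z^2 + y*z - 5*x
tr(b^-1 a^4 b^-2 a^-1) = tr(b^-1 a^-1 b^-1 a^4) * tr(b) - tr(b^-1 a^-1 b^-1 a^4 b)   [inverse elimination on b] = x^4*y^2*z - x^5*y - x^3*y*z^2 - 3*x^2*y^2*z + 4*x^3*y + 2*x*y*z^2 + x^2*z + y^2*z - 3*x*y - z
tr(a^3 b^-2) = tr(a^3 b^-1) * tr(b) - tr(a^3)   [inverse elimination on b] = x^3*y^2 - x^2*y*z - x^3 - 2*x*y^2 + y*z + 3*x
tr(a b^-2 a^-1 b^-2 a^3) = tr(b^-1 a^4 b^-2 a^-1) * tr(b) - tr(b^-1 a^4 b^-2 a^-1 b)   [inverse elimination on b] = x^4*y^3*z - x^5*y^2 - x^3*y^2*z^2 - 3*x^2*y^3*z + 3*x^3*y^2 + 2*x*y^2*z^2 + 2*x^2*y*z + y^3*z + x^3 - x*y^2 - 2*y*z - 3*x

x^4*y^3*z - x^5*y^2 - x^3*y^2*z^2 - 3*x^2*y^3*z + 3*x^3*y^2 + 2*x*y^2*z^2 + 2*x^2*y*z + y^3*z + x^3 - x*y^2 - 2*y*z - 3*x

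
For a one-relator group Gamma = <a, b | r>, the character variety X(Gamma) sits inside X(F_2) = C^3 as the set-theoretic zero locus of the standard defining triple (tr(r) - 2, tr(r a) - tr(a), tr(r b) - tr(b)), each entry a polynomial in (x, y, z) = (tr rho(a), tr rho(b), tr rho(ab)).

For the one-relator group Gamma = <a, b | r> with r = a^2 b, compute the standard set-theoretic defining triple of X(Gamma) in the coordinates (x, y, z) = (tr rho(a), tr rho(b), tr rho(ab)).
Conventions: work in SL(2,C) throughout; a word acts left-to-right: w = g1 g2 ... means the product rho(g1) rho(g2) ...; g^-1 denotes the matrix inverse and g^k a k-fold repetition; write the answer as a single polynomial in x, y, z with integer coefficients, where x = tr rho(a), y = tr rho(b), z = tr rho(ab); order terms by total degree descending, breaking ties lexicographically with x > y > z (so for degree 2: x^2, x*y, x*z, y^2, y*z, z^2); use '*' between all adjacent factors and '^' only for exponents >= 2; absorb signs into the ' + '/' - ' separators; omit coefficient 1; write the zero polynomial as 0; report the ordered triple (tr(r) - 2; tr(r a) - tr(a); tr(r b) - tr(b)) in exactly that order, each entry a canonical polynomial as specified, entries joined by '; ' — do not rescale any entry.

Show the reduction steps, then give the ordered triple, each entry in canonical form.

trace(a^2 b) = trace(a) * trace(b a) - trace(b)  (reduce the a square) = x*z - y
use: trace(a^2 b a) = trace(a) * trace(b a^2) - trace(b a)   [square of a] = x^2*z - x*y - z
use: trace(a^2) = trace(a) * trace(a) - trace(1) = x^2 - 2
trace(a^2 b^2) = trace(b) * trace(a^2 b) - trace(a^2) = x*y*z - x^2 - y^2 + 2
assemble the triple (trace(r) - 2; trace(r a) - x; trace(r b) - y)

x*z - y - 2; x^2*z - x*y - x - z; x*y*z - x^2 - y^2 - y + 2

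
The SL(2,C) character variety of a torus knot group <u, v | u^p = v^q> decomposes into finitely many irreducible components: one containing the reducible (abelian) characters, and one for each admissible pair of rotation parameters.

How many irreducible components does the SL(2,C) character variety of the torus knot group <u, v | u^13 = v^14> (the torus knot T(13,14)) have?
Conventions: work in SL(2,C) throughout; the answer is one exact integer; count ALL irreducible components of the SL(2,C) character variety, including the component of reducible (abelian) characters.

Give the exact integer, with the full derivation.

79

Gamma = < u, v | u^13 = v^14 > (torus knot T(13,14)); the central element u^13 = v^14 acts as +I or -I in any irreducible SL(2,C) representation.
On an irreducible component, tr(u) is locked at 2*cos(pi*alpha/13) for some alpha in 1..12, and tr(v) at 2*cos(pi*beta/14) for some beta in 1..13.
The two central values (-1)^alpha I and (-1)^beta I must be the same matrix, so alpha and beta share a parity.
Enumerate parity-matched pairs: 6*7 odd-odd plus 6*6 even-even gives 78.
components with irreducible characters: 78; plus the single component of reducible (abelian) characters: total 79.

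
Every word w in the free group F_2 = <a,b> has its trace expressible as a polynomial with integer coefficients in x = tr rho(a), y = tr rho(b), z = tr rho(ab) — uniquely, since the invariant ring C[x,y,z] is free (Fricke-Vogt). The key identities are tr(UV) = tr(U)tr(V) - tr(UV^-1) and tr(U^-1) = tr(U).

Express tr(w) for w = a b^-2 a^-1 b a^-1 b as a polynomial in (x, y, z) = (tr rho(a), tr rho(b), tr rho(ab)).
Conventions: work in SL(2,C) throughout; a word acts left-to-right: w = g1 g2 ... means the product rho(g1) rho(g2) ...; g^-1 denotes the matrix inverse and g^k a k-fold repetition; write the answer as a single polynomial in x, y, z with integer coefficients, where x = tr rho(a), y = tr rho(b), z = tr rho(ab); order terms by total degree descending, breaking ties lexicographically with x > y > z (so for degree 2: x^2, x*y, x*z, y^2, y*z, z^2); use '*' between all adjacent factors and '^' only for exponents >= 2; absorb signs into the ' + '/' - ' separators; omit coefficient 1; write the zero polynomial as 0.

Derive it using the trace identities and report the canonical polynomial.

trace(b^2) = trace(b)*trace(b) - trace(1)  (reduce the b square) = y^2 - 2
apply: trace(a b^2) = trace(b)*trace(a b) - trace(a)  (reduce the b square) = y*z - x
use: trace(b^2 a b) = trace(b)*trace(a b^2) - trace(a b)  (reduce the b square) = y^2*z - x*y - z
trace(a b a b) = trace(a b)*trace(a b) - trace(1)  (split on a) = z^2 - 2
trace(a b a) = trace(a)*trace(b a) - trace(b)  (reduce the a square) = x*z - y
use: trace(b^2 a b a) = trace(b)*trace(a b a b) - trace(a b a)  (reduce the b square) = y*z^2 - x*z - y
trace(a^-1 b^2 a b) = trace(b^2 a b)*trace(a) - trace(b^2 a b a)  (eliminate a^-1) = x*y^2*z - x^2*y - y*z^2 + y
trace(b a b^-1 a^-1 b) = trace(a^-1 b^2 a)*trace(b) - trace(a^-1 b^2 a b)  (eliminate b^-1) = -x*y^2*z + x^2*y + y^3 + y*z^2 - 3*y
trace(a b a b a) = trace(a)*trace(b a b a) - trace(b a b)  (reduce the a square) = x*z^2 - y*z - x
trace(a b a b a b) = trace(a b)*trace(a b a b) - trace(a^-1 b^-1)  (split on a) = z^3 - 3*z
trace(b a b a b^-1 a) = trace(a b a b a)*trace(b) - trace(a b a b a b)  (eliminate b^-1) = x*y*z^2 - y^2*z - z^3 - x*y + 3*z
trace(b a b^-1 a^-1 b a) = trace(b a b a b^-1)*trace(a) - trace(b a b a b^-1 a)  (eliminate a^-1) = -x*y*z^2 + x^2*z + y^2*z + z^3 - 3*z
use: trace(a^-1 b a^-1 b a b^-1) = trace(b a b^-1 a^-1 b)*trace(a) - trace(b a b^-1 a^-1 b a)  (eliminate a^-1) = -x^2*y^2*z + x^3*y + x*y^3 + 2*x*y*z^2 - x^2*z - y^2*z - z^3 - 3*x*y + 3*z
trace(b a^-1 b) = trace(b^2)*trace(a) - trace(b^2 a)  (eliminate a^-1) = x*y^2 - y*z - x
apply: trace(a b^-2 a^-1 b a^-1 b) = trace(a^-1 b a^-1 b a b^-1)*trace(b) - trace(a^-1 b a^-1 b a)  (eliminate b^-1) = -x^2*y^3*z + x^3*y^2 + x*y^4 + 2*x*y^2*z^2 - x^2*y*z - y^3*z - y*z^3 - 4*x*y^2 + 4*y*z + x

-x^2*y^3*z + x^3*y^2 + x*y^4 + 2*x*y^2*z^2 - x^2*y*z - y^3*z - y*z^3 - 4*x*y^2 + 4*y*z + x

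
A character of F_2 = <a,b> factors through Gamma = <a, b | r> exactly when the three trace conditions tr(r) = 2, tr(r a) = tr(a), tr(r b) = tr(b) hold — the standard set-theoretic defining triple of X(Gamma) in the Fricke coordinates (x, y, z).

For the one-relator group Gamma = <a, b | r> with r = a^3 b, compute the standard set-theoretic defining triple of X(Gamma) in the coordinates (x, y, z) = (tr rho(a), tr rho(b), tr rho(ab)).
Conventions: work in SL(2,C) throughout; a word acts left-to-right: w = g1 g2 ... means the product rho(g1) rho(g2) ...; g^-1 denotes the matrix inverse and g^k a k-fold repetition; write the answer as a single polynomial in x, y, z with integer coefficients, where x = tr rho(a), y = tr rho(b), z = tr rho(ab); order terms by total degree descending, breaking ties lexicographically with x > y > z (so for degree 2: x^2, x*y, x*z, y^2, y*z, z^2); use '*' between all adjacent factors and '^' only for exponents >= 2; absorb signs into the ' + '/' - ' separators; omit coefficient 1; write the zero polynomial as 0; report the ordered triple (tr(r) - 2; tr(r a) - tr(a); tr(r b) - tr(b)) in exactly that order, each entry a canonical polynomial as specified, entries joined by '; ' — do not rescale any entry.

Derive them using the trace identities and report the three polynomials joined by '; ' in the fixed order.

x^2*z - x*y - z - 2; x^3*z - x^2*y - 2*x*z - x + y; x^2*y*z - x^3 - x*y^2 - y*z + 3*x - y

trace(a b a) = trace(a) trace(b a) - trace(b)  (reduce the a square) = x*z - y
trace(a^3 b) = trace(a) trace(a b a) - trace(a b)  (reduce the a square) = x^2*z - x*y - z
trace(a^3 b a) = trace(a) trace(b a^3) - trace(b a^2)   [square of a] = x^3*z - x^2*y - 2*x*z + y
trace(a^2) = trace(a) trace(a) - trace(1)  (reduce the a square) = x^2 - 2
so trace(a^3) = trace(a) trace(a^2) - trace(a)  (reduce the a square) = x^3 - 3*x
trace(a^3 b^2) = trace(b) trace(a^3 b) - trace(a^3)  (reduce the b square) = x^2*y*z - x^3 - x*y^2 - y*z + 3*x
assemble the triple (trace(r) - 2; trace(r a) - x; trace(r b) - y)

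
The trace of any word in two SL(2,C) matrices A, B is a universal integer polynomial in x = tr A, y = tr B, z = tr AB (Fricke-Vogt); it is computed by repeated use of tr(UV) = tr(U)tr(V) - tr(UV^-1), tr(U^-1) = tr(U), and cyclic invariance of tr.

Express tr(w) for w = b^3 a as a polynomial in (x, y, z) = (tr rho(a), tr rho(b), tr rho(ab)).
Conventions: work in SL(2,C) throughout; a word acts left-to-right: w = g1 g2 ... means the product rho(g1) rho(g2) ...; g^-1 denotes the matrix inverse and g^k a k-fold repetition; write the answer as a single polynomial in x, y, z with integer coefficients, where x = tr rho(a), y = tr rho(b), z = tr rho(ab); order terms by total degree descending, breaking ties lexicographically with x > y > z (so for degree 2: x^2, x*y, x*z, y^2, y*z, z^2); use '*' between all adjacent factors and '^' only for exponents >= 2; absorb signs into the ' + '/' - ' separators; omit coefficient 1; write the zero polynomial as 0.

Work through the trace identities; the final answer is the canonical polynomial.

trace(b a b) = trace(b)*trace(a b) - trace(a) = y*z - x
trace(b^3 a) = trace(b)*trace(b a b) - trace(b a) = y^2*z - x*y - z

y^2*z - x*y - z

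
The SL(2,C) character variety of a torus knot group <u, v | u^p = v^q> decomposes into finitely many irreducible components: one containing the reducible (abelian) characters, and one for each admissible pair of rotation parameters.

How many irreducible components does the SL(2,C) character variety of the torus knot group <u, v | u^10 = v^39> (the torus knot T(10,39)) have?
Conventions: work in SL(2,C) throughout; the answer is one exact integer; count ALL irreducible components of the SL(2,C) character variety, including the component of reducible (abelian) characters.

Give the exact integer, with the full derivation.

172

For T(10,39): irreducibility forces the central element u^10 = v^39 to one of +I, -I.
On an irreducible component, tr(u) is locked at 2*cos(pi*alpha/10) for some alpha in 1..9, and tr(v) at 2*cos(pi*beta/39) for some beta in 1..38.
The two central values (-1)^alpha I and (-1)^beta I must be the same matrix, so alpha and beta share a parity.
Counting: 5 odd alphas x 19 odd betas + 4 even alphas x 19 even betas = 95 + 76 = 171.
That is 171 components of irreducible characters, and with the reducible (abelian) component the total is 172.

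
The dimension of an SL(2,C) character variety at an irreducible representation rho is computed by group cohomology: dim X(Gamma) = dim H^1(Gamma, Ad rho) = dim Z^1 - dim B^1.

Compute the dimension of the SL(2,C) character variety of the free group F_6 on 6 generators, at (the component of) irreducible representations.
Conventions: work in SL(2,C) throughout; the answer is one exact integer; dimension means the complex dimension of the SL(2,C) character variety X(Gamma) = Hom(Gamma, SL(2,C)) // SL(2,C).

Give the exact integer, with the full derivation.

Here Gamma is free of rank 6 — no relator constrains a cocycle.
So Z^1 = (sl_2)^6 in full: dim Z^1 = 18.
At an irreducible rho the centralizer of the image in sl_2 is 0, so the coboundary map sl_2 -> Z^1 is injective: dim B^1 = 3.
dim X = dim H^1 = dim Z^1 - dim B^1 = 18 - 3 = 15.

15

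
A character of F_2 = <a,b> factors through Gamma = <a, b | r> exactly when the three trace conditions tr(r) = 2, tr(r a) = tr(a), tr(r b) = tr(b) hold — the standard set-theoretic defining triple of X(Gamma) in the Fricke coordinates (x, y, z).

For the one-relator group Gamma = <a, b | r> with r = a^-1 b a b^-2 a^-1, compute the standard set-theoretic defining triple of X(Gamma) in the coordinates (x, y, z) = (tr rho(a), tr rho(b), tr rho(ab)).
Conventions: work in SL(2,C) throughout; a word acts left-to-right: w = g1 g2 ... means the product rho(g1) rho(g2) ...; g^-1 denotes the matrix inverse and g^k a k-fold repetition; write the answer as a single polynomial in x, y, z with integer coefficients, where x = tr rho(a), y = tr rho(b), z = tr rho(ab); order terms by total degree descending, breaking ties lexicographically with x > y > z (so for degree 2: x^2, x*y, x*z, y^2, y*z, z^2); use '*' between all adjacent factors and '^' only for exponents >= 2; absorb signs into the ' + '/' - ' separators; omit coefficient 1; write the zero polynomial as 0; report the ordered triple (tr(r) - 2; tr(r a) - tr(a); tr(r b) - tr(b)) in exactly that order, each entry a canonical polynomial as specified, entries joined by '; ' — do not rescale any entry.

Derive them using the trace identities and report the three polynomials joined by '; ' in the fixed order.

trace(a^-1 b) = trace(b) * trace(a) - trace(b a)   [inverse elimination on a] = x*y - z
trace(b a b) = trace(b) * trace(a b) - trace(a)   [square of b] = y*z - x
trace(b a b a) = trace(a b) * trace(a b) - trace(1)   [split at a repeated a] = z^2 - 2
trace(a^-1 b a b) = trace(b a b) * trace(a) - trace(b a b a)   [inverse elimination on a] = x*y*z - x^2 - z^2 + 2
trace(a^-2 b a b) = trace(a^-1 b a b) * trace(a) - trace(a^-1 b a b a)   [inverse elimination on a] = x^2*y*z - x^3 - x*z^2 - y*z + 3*x
trace(b^-1 a^-2 b a) = trace(a^-2 b a) * trace(b) - trace(a^-2 b a b)   [inverse elimination on b] = -x^2*y*z + x^3 + x*y^2 + x*z^2 - 3*x
trace(a^-1 b a b^-2 a^-1) = trace(b^-1 a^-2 b a) * trace(b) - trace(b^-1 a^-2 b a b)   [inverse elimination on b] = -x^2*y^2*z + x^3*y + x*y^3 + x*y*z^2 - 4*x*y + z
trace(a b a) = trace(a) * trace(b a) - trace(b)   [square of a] = x*z - y
trace(b a b^-1 a) = trace(a b a) * trace(b) - trace(a b a b)   [inverse elimination on b] = x*y*z - y^2 - z^2 + 2
trace(a^-1 b a b^-1) = trace(b a b^-1) * trace(a) - trace(b a b^-1 a)   [inverse elimination on a] = -x*y*z + x^2 + y^2 + z^2 - 2
trace(a^-1 b a b^-2) = trace(a^-1 b a b^-1) * trace(b) - trace(a^-1 b a)   [inverse elimination on b] = -x*y^2*z + x^2*y + y^3 + y*z^2 - 3*y
trace(b^2) = trace(b) * trace(b) - trace(1)   [square of b] = y^2 - 2
trace(b a^-1 b) = trace(b^2) * trace(a) - trace(b^2 a)   [inverse elimination on a] = x*y^2 - y*z - x
trace(b^2 a b) = trace(b) * trace(b a b) - trace(b a)   [square of b] = y^2*z - x*y - z
trace(b^2 a b a) = trace(b) * trace(a b a b) - trace(a b a)   [square of b] = y*z^2 - x*z - y
trace(b a b a^-1 b) = trace(b^2 a b) * trace(a) - trace(b^2 a b a)   [inverse elimination on a] = x*y^2*z - x^2*y - y*z^2 + y
trace(b a b a b a) = trace(b a b a) * trace(b a) - trace(a b)   [split at a repeated b] = z^3 - 3*z
trace(b a b a^-1 b a) = trace(b a b a b) * trace(a) - trace(b a b a b a)   [inverse elimination on a] = x*y*z^2 - x^2*z - z^3 - x*y + 3*z
trace(a^-1 b a^-1 b a b) = trace(b a b a^-1 b) * trace(a) - trace(b a b a^-1 b a)   [inverse elimination on a] = x^2*y^2*z - x^3*y - 2*x*y*z^2 + x^2*z + z^3 + 2*x*y - 3*z
trace(a^-1 b a^-1 b a b^-1) = trace(a^-1 b a^-1 b a) * trace(b) - trace(a^-1 b a^-1 b a b)   [inverse elimination on b] = -x^2*y^2*z + x^3*y + x*y^3 + 2*x*y*z^2 - x^2*z - y^2*z - z^3 - 3*x*y + 3*z
trace(a^-1 b a b^-2 a^-1 b) = trace(a^-1 b a^-1 b a b^-1) * trace(b) - trace(a^-1 b a^-1 b a)   [inverse elimination on b] = -x^2*y^3*z + x^3*y^2 + x*y^4 + 2*x*y^2*z^2 - x^2*y*z - y^3*z - y*z^3 - 4*x*y^2 + 4*y*z + x
assemble the triple (trace(r) - 2; trace(r a) - x; trace(r b) - y)

-x^2*y^2*z + x^3*y + x*y^3 + x*y*z^2 - 4*x*y + z - 2; -x*y^2*z + x^2*y + y^3 + y*z^2 - x - 3*y; -x^2*y^3*z + x^3*y^2 + x*y^4 + 2*x*y^2*z^2 - x^2*y*z - y^3*z - y*z^3 - 4*x*y^2 + 4*y*z + x - y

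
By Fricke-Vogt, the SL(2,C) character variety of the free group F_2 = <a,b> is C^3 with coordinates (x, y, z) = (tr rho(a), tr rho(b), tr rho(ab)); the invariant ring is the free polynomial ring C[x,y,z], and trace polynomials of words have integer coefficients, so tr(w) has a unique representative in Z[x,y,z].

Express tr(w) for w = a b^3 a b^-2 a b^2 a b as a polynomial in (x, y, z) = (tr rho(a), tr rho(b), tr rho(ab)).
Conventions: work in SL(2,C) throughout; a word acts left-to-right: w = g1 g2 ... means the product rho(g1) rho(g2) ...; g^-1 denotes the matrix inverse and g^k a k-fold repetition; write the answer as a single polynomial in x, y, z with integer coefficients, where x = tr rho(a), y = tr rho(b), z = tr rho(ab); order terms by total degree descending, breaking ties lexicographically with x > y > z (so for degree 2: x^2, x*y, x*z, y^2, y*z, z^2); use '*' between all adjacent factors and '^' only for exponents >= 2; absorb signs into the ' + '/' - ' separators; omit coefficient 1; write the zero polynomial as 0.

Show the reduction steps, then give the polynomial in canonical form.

x*y^5*z^3 - 2*x^2*y^4*z^2 - y^6*z^2 - y^4*z^4 + x^3*y^3*z + x^2*y^4 + 2*x^2*y^2*z^2 + y^6 + 6*y^4*z^2 + y^2*z^4 - x^3*y*z - 3*x*y^3*z - 2*x^2*y^2 - x^2*z^2 - 6*y^4 - 7*y^2*z^2 + 3*x*y*z + x^2 + 9*y^2 + z^2 - 2

trace(b a b a) = trace(b a) * trace(b a) - trace(1)  (split on b) = z^2 - 2
trace(a b a b a b) = trace(b a b a) * trace(b a) - trace(a b)  (split on b) = z^3 - 3*z
trace(b a b) = trace(b) * trace(a b) - trace(a)  (reduce the b square) = y*z - x
apply: trace(a b a b a) = trace(a) * trace(b a b a) - trace(b a b)  (reduce the a square) = x*z^2 - y*z - x
trace(a b a b a b^2) = trace(b) * trace(a b a b a b) - trace(a b a b a)  (reduce the b square) = y*z^3 - x*z^2 - 2*y*z + x
trace(b a b a b^3 a) = trace(b) * trace(a b a b a b^2) - trace(a b a b a b)  (reduce the b square) = y^2*z^3 - x*y*z^2 - 2*y^2*z - z^3 + x*y + 3*z
apply: trace(a b a) = trace(a) * trace(b a) - trace(b)  (reduce the a square) = x*z - y
use: trace(b a b a b) = trace(b) * trace(a b a b) - trace(a b a)  (reduce the b square) = y*z^2 - x*z - y
apply: trace(b a b a b^2) = trace(b) * trace(b a b a b) - trace(b a b a)  (reduce the b square) = y^2*z^2 - x*y*z - y^2 - z^2 + 2
apply: trace(b a b a b^3) = trace(b) * trace(b a b a b^2) - trace(b a b a b)  (reduce the b square) = y^3*z^2 - x*y^2*z - y^3 - 2*y*z^2 + x*z + 3*y
use: trace(a b a b^3 a^2 b) = trace(a) * trace(b a b a b^3 a) - trace(b a b a b^3)  (reduce the a square) = x*y^2*z^3 - x^2*y*z^2 - y^3*z^2 - x*y^2*z - x*z^3 + x^2*y + y^3 + 2*y*z^2 + 2*x*z - 3*y
trace(a^3 b a b) = trace(a) * trace(b a b a^2) - trace(b a b a)  (reduce the a square) = x^2*z^2 - x*y*z - x^2 - z^2 + 2
use: trace(a b a^2) = trace(a) * trace(a b a) - trace(a b)  (reduce the a square) = x^2*z - x*y - z
apply: trace(a^3 b a) = trace(a) * trace(a b a^2) - trace(a b a)  (reduce the a square) = x^3*z - x^2*y - 2*x*z + y
trace(b a^3 b a b) = trace(b) * trace(a^3 b a b) - trace(a^3 b a)  (reduce the b square) = x^2*y*z^2 - x^3*z - x*y^2*z - y*z^2 + 2*x*z + y
use: trace(a b a b^3 a^2) = trace(b) * trace(b a^3 b a b) - trace(b a^3 b a)  (reduce the b square) = x^2*y^2*z^2 - x^3*y*z - x*y^3*z - x^2*z^2 - y^2*z^2 + 3*x*y*z + x^2 + y^2 + z^2 - 2
trace(a b^2 a b a b^3 a) = trace(b) * trace(a b a b^3 a^2 b) - trace(a b a b^3 a^2)  (reduce the b square) = x*y^3*z^3 - 2*x^2*y^2*z^2 - y^4*z^2 + x^3*y*z - x*y*z^3 + x^2*y^2 + x^2*z^2 + y^4 + 3*y^2*z^2 - x*y*z - x^2 - 4*y^2 - z^2 + 2
apply: trace(a b a b a b a b) = trace(b a b a b a) * trace(b a) - trace(a b a b)  (split on b) = z^4 - 4*z^2 + 2
trace(a b a b a b a) = trace(a) * trace(b a b a b a) - trace(b a b a b)  (reduce the a square) = x*z^3 - y*z^2 - 2*x*z + y
apply: trace(b a b a b a b a b) = trace(b) * trace(a b a b a b a b) - trace(a b a b a b a)  (reduce the b square) = y*z^4 - x*z^3 - 3*y*z^2 + 2*x*z + y
use: trace(a b a b^3 a b a b) = trace(b) * trace(b a b a b a b a b) - trace(b a b a b a b a)  (reduce the b square) = y^2*z^4 - x*y*z^3 - 3*y^2*z^2 - z^4 + 2*x*y*z + y^2 + 4*z^2 - 2
use: trace(b^2) = trace(b) * trace(b) - trace(1)  (reduce the b square) = y^2 - 2
apply: trace(b a^2 b) = trace(a) * trace(b^2 a) - trace(b^2)  (reduce the a square) = x*y*z - x^2 - y^2 + 2
trace(a b a^2 b a) = trace(a) * trace(b a^2 b a) - trace(b a^2 b)  (reduce the a square) = x^2*z^2 - 2*x*y*z + y^2 - 2
trace(b a b a^2 b a b) = trace(b) * trace(a b a^2 b a b) - trace(a b a^2 b a)  (reduce the b square) = x*y*z^3 - x^2*z^2 - y^2*z^2 + 2
trace(a b a b^3 a b a) = trace(b) * trace(b a b a^2 b a b) - trace(b a b a^2 b a)  (reduce the b square) = x*y^2*z^3 - x^2*y*z^2 - y^3*z^2 - x*z^3 + y*z^2 + 2*x*z + y
trace(a b^2 a b a b^3 a b) = trace(b) * trace(a b a b^3 a b a b) - trace(a b a b^3 a b a)  (reduce the b square) = y^3*z^4 - 2*x*y^2*z^3 + x^2*y*z^2 - 2*y^3*z^2 - y*z^4 + 2*x*y^2*z + x*z^3 + y^3 + 3*y*z^2 - 2*x*z - 3*y
trace(a b^2 a b a b^3 a b^-1) = trace(a b^2 a b a b^3 a) * trace(b) - trace(a b^2 a b a b^3 a b)  (eliminate b^-1) = x*y^4*z^3 - 2*x^2*y^3*z^2 - y^5*z^2 - y^3*z^4 + x^3*y^2*z + x*y^2*z^3 + x^2*y^3 + y^5 + 5*y^3*z^2 + y*z^4 - 3*x*y^2*z - x*z^3 - x^2*y - 5*y^3 - 4*y*z^2 + 2*x*z + 5*y
trace(a b^3 a b^-2 a b^2 a b) = trace(a b^2 a b a b^3 a b^-1) * trace(b) - trace(a b^2 a b a b^3 a)  (eliminate b^-1) = x*y^5*z^3 - 2*x^2*y^4*z^2 - y^6*z^2 - y^4*z^4 + x^3*y^3*z + x^2*y^4 + 2*x^2*y^2*z^2 + y^6 + 6*y^4*z^2 + y^2*z^4 - x^3*y*z - 3*x*y^3*z - 2*x^2*y^2 - x^2*z^2 - 6*y^4 - 7*y^2*z^2 + 3*x*y*z + x^2 + 9*y^2 + z^2 - 2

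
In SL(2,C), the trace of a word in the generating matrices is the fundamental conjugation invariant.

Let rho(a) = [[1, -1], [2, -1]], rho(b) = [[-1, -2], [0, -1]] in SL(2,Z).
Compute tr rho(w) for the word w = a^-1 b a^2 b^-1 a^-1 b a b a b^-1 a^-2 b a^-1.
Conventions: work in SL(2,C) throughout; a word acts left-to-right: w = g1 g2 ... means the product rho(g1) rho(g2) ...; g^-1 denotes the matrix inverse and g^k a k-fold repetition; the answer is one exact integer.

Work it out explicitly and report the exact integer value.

-8

rho(a^-1) = [[-1, 1], [-2, 1]]
... * rho(b) = [[-1, -2], [0, -1]]  ->  [[1, 1], [2, 3]]
... * rho(a) = [[1, -1], [2, -1]]  ->  [[3, -2], [8, -5]]
... * rho(a) = [[1, -1], [2, -1]]  ->  [[-1, -1], [-2, -3]]
... * rho(b^-1) = [[-1, 2], [0, -1]]  ->  [[1, -1], [2, -1]]
... * rho(a^-1) = [[-1, 1], [-2, 1]]  ->  [[1, 0], [0, 1]]
... * rho(b) = [[-1, -2], [0, -1]]  ->  [[-1, -2], [0, -1]]
... * rho(a) = [[1, -1], [2, -1]]  ->  [[-5, 3], [-2, 1]]
... * rho(b) = [[-1, -2], [0, -1]]  ->  [[5, 7], [2, 3]]
... * rho(a) = [[1, -1], [2, -1]]  ->  [[19, -12], [8, -5]]
... * rho(b^-1) = [[-1, 2], [0, -1]]  ->  [[-19, 50], [-8, 21]]
... * rho(a^-1) = [[-1, 1], [-2, 1]]  ->  [[-81, 31], [-34, 13]]
... * rho(a^-1) = [[-1, 1], [-2, 1]]  ->  [[19, -50], [8, -21]]
... * rho(b) = [[-1, -2], [0, -1]]  ->  [[-19, 12], [-8, 5]]
... * rho(a^-1) = [[-1, 1], [-2, 1]]  ->  [[-5, -7], [-2, -3]]
tr = -5 + -3 = -8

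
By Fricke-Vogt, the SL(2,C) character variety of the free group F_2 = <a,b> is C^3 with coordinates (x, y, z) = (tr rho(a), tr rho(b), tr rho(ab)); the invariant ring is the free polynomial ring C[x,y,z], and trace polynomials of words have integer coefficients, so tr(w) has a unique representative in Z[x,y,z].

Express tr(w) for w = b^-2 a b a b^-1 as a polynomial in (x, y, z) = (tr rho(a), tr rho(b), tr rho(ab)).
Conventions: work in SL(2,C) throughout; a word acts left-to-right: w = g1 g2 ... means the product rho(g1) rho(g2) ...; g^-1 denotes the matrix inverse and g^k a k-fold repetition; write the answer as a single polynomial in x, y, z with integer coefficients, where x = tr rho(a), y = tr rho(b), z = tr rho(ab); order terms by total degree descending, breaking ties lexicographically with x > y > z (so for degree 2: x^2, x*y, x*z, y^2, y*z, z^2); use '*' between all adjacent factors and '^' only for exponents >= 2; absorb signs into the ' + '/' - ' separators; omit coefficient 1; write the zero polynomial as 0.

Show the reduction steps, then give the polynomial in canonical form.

use: trace(a b a) = trace(a)*trace(b a) - trace(b)   [square of a] = x*z - y
trace(a b a b) = trace(a b)*trace(a b) - trace(1)   [split at a repeated a] = z^2 - 2
trace(b^-1 a b a) = trace(a b a)*trace(b) - trace(a b a b)   [inverse elimination on b] = x*y*z - y^2 - z^2 + 2
use: trace(b^-1 a b a b^-1) = trace(b^-1 a b a)*trace(b) - trace(b^-1 a b a b)   [inverse elimination on b] = x*y^2*z - y^3 - y*z^2 - x*z + 3*y
trace(b^-2 a b a b^-1) = trace(b^-1 a b a b^-1)*trace(b) - trace(b^-1 a b a)   [inverse elimination on b] = x*y^3*z - y^4 - y^2*z^2 - 2*x*y*z + 4*y^2 + z^2 - 2

x*y^3*z - y^4 - y^2*z^2 - 2*x*y*z + 4*y^2 + z^2 - 2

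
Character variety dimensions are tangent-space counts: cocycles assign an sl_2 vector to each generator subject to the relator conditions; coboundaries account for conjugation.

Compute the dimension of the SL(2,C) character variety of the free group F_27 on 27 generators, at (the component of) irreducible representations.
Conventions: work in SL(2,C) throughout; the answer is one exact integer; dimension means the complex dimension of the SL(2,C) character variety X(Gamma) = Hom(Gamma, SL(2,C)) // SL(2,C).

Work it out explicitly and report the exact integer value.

78

Here Gamma is free of rank 27 — no relator constrains a cocycle.
Z^1(Gamma, Ad rho) = (sl_2)^27: a cocycle is a free choice of one sl_2 vector per generator, so dim Z^1 = 3*27 = 81.
Irreducibility makes the coboundary map sl_2 -> Z^1 injective (trivial centralizer), so dim B^1 = 3.
dim X = dim H^1 = dim Z^1 - dim B^1 = 81 - 3 = 78.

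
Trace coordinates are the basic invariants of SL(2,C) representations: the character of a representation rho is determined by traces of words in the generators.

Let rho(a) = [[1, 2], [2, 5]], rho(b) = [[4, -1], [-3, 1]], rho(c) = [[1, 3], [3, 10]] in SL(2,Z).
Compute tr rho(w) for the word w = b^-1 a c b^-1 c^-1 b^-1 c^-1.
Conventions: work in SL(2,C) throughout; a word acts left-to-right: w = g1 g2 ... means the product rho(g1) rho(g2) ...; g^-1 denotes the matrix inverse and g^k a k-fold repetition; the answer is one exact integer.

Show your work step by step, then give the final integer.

-423

rho(b^-1) = [[1, 1], [3, 4]]
... * rho(a) = [[1, 2], [2, 5]]  ->  [[3, 7], [11, 26]]
... * rho(c) = [[1, 3], [3, 10]]  ->  [[24, 79], [89, 293]]
... * rho(b^-1) = [[1, 1], [3, 4]]  ->  [[261, 340], [968, 1261]]
... * rho(c^-1) = [[10, -3], [-3, 1]]  ->  [[1590, -443], [5897, -1643]]
... * rho(b^-1) = [[1, 1], [3, 4]]  ->  [[261, -182], [968, -675]]
... * rho(c^-1) = [[10, -3], [-3, 1]]  ->  [[3156, -965], [11705, -3579]]
tr = 3156 + -3579 = -423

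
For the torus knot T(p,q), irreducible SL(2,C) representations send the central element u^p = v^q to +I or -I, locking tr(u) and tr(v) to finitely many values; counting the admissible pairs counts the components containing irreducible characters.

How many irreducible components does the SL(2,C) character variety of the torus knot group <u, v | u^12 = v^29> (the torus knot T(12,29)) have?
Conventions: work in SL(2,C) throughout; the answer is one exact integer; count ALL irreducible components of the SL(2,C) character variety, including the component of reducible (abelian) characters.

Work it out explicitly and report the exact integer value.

Gamma = < u, v | u^12 = v^29 > (torus knot T(12,29)); the central element u^12 = v^29 acts as +I or -I in any irreducible SL(2,C) representation.
This locks tr(u) to 2*cos(pi*alpha/12), alpha in 1..11, and tr(v) to 2*cos(pi*beta/29), beta in 1..28, on each component of irreducible characters.
u^12 = (-1)^alpha I and v^29 = (-1)^beta I must agree, so alpha and beta have equal parity.
Counting: 6 odd alphas x 14 odd betas + 5 even alphas x 14 even betas = 84 + 70 = 154.
components with irreducible characters: 154; plus the single component of reducible (abelian) characters: total 155.

155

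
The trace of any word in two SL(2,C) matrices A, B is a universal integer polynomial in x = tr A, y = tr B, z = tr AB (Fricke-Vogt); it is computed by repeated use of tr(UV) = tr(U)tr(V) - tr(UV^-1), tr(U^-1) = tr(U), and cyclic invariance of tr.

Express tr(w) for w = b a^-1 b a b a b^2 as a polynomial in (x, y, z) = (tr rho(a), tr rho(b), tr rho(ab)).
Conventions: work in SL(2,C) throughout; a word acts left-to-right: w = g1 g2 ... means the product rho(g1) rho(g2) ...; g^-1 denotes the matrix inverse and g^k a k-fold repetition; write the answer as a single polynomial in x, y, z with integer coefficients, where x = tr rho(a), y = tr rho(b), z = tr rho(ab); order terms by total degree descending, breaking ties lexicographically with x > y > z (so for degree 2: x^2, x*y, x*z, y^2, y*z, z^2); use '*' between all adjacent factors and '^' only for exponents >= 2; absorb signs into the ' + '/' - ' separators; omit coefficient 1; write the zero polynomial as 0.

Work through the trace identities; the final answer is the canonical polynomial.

trace(a b a b) = trace(a b)*trace(a b) - trace(1)   [split at a repeated a] = z^2 - 2
trace(a b a) = trace(a)*trace(b a) - trace(b)   [square of a] = x*z - y
trace(b a b a b) = trace(b)*trace(a b a b) - trace(a b a)   [square of b] = y*z^2 - x*z - y
trace(a b a b^3) = trace(b)*trace(b a b a b) - trace(b a b a)   [square of b] = y^2*z^2 - x*y*z - y^2 - z^2 + 2
so trace(b a b a b^3) = trace(b)*trace(a b a b^3) - trace(a b a b^2)   [square of b] = y^3*z^2 - x*y^2*z - y^3 - 2*y*z^2 + x*z + 3*y
trace(a b a b a b) = trace(a b)*trace(a b a b) - trace(a^-1 b^-1)   [split at a repeated a] = z^3 - 3*z
trace(b a b) = trace(b)*trace(a b) - trace(a)   [square of b] = y*z - x
trace(a b a b a) = trace(a)*trace(b a b a) - trace(b a b)   [square of a] = x*z^2 - y*z - x
trace(a b a b a b^2) = trace(b)*trace(a b a b a b) - trace(a b a b a)   [square of b] = y*z^3 - x*z^2 - 2*y*z + x
trace(b a b a b^3 a) = trace(b)*trace(a b a b a b^2) - trace(a b a b a b)   [square of b] = y^2*z^3 - x*y*z^2 - 2*y^2*z - z^3 + x*y + 3*z
so trace(b a^-1 b a b a b^2) = trace(b a b a b^3)*trace(a) - trace(b a b a b^3 a)   [inverse elimination on a] = x*y^3*z^2 - x^2*y^2*z - y^2*z^3 - x*y^3 - x*y*z^2 + x^2*z + 2*y^2*z + z^3 + 2*x*y - 3*z

x*y^3*z^2 - x^2*y^2*z - y^2*z^3 - x*y^3 - x*y*z^2 + x^2*z + 2*y^2*z + z^3 + 2*x*y - 3*z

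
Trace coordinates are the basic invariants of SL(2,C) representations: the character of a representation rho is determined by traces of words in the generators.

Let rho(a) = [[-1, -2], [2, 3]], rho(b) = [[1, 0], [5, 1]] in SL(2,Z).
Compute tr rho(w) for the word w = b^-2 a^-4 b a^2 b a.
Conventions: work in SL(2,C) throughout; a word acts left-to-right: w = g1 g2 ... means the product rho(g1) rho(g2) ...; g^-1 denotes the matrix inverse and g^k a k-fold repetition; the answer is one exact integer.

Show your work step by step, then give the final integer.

rho(b^-1) = [[1, 0], [-5, 1]]
... * rho(b^-1) = [[1, 0], [-5, 1]]  ->  [[1, 0], [-10, 1]]
... * rho(a^-1) = [[3, 2], [-2, -1]]  ->  [[3, 2], [-32, -21]]
... * rho(a^-1) = [[3, 2], [-2, -1]]  ->  [[5, 4], [-54, -43]]
... * rho(a^-1) = [[3, 2], [-2, -1]]  ->  [[7, 6], [-76, -65]]
... * rho(a^-1) = [[3, 2], [-2, -1]]  ->  [[9, 8], [-98, -87]]
... * rho(b) = [[1, 0], [5, 1]]  ->  [[49, 8], [-533, -87]]
... * rho(a) = [[-1, -2], [2, 3]]  ->  [[-33, -74], [359, 805]]
... * rho(a) = [[-1, -2], [2, 3]]  ->  [[-115, -156], [1251, 1697]]
... * rho(b) = [[1, 0], [5, 1]]  ->  [[-895, -156], [9736, 1697]]
... * rho(a) = [[-1, -2], [2, 3]]  ->  [[583, 1322], [-6342, -14381]]
tr = 583 + -14381 = -13798

-13798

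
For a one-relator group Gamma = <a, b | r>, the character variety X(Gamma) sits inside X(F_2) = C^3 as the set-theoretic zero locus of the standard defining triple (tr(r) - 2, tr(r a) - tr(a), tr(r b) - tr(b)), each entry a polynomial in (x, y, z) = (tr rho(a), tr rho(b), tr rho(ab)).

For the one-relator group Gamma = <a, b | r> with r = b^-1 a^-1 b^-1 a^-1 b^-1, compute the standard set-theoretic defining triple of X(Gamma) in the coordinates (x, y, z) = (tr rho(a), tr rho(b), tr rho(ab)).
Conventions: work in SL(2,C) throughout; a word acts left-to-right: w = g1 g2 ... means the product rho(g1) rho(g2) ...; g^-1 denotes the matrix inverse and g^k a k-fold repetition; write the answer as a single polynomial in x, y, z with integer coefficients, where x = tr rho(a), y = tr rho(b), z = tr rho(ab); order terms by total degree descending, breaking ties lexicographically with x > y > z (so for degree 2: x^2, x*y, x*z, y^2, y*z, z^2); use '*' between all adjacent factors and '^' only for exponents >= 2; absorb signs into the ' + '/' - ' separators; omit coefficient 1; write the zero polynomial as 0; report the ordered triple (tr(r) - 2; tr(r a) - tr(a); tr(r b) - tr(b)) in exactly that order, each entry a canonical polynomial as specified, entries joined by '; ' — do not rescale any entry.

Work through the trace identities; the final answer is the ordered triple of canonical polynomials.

y*z^2 - x*z - y - 2; x*y*z^2 - x^2*z - z^3 - x*y - x + 3*z; z^2 - y - 2

trace(b^-1) = trace(b) = y
next, trace(b^-2) = trace(b^-1)*trace(b) - trace(1) = y^2 - 2
trace(b^-1 a) = trace(a)*trace(b) - trace(a b) = x*y - z
trace(b^-2 a) = trace(b^-1 a)*trace(b) - trace(b^-1 a b) = x*y^2 - y*z - x
trace(a^-1 b^-2) = trace(b^-2)*trace(a) - trace(b^-2 a) = y*z - x
trace(a^-1 b^-2 a^-1) = trace(a^-1 b^-2)*trace(a) - trace(a^-1 b^-2 a) = x*y*z - x^2 - y^2 + 2
next, trace(b a b a) = trace(b a)*trace(b a) - trace(1)   [split at repeated b] = z^2 - 2
trace(a^-1 b a b) = trace(b a b)*trace(a) - trace(b a b a) = x*y*z - x^2 - z^2 + 2
trace(b^-1 a^-1 b a) = trace(a^-1 b a)*trace(b) - trace(a^-1 b a b) = -x*y*z + x^2 + y^2 + z^2 - 2
trace(b^-1 a^-1 b a^-1) = trace(b^-1 a^-1 b)*trace(a) - trace(b^-1 a^-1 b a) = x*y*z - y^2 - z^2 + 2
and trace(a^-1 b a^-1) = trace(b a^-1)*trace(a) - trace(b) = x^2*y - x*z - y
trace(a^-1 b^-2 a^-1 b) = trace(b^-1 a^-1 b a^-1)*trace(b) - trace(b^-1 a^-1 b a^-1 b) = x*y^2*z - x^2*y - y^3 - y*z^2 + x*z + 3*y
next, trace(b^-1 a^-1 b^-1 a^-1 b^-1) = trace(a^-1 b^-2 a^-1)*trace(b) - trace(a^-1 b^-2 a^-1 b) = y*z^2 - x*z - y
and trace(b^-1 a b^-2) = trace(b^-1 a b^-1)*trace(b) - trace(b^-1 a)   [inverse elimination on b] = x*y^3 - y^2*z - 2*x*y + z
trace(b^-1 a b^-1 a) = trace(a b^-1 a)*trace(b) - trace(a b^-1 a b)   [inverse elimination on b] = x^2*y^2 - 2*x*y*z + z^2 - 2
next, trace(b^-1 a b^-2 a) = trace(b^-1 a b^-1 a)*trace(b) - trace(b^-1 a b^-1 a b)   [inverse elimination on b] = x^2*y^3 - 2*x*y^2*z - x^2*y + y*z^2 + x*z - y
trace(b^-1 a^-1 b^-1 a b^-1) = trace(b^-1 a b^-2)*trace(a) - trace(b^-1 a b^-2 a)   [inverse elimination on a] = x*y^2*z - x^2*y - y*z^2 + y
and trace(a^2) = trace(a)*trace(a) - trace(1)   [square of a] = x^2 - 2
trace(a^3) = trace(a)*trace(a^2) - trace(a)   [square of a] = x^3 - 3*x
trace(b a^2) = trace(a)*trace(b a) - trace(b)   [square of a] = x*z - y
trace(a^3 b) = trace(a)*trace(b a^2) - trace(b a)   [square of a] = x^2*z - x*y - z
trace(a^2 b^-1 a) = trace(a^3)*trace(b) - trace(a^3 b)   [inverse elimination on b] = x^3*y - x^2*z - 2*x*y + z
next, trace(a b a^2 b) = trace(a)*trace(b a b a) - trace(b a b)   [square of a] = x*z^2 - y*z - x
trace(a^2 b^-1 a b) = trace(a b a^2)*trace(b) - trace(a b a^2 b)   [inverse elimination on b] = x^2*y*z - x*y^2 - x*z^2 + x
next, trace(a b^-1 a b^-1 a) = trace(a^2 b^-1 a)*trace(b) - trace(a^2 b^-1 a b)   [inverse elimination on b] = x^3*y^2 - 2*x^2*y*z - x*y^2 + x*z^2 + y*z - x
trace(a b a b a b) = trace(a b)*trace(a b a b) - trace(a^-1 b^-1)   [split at a repeated a] = z^3 - 3*z
trace(a b^-1 a b a b) = trace(a b a b a)*trace(b) - trace(a b a b a b)   [inverse elimination on b] = x*y*z^2 - y^2*z - z^3 - x*y + 3*z
and trace(a b^-1 a b^-1 a b) = trace(a b^-1 a b a)*trace(b) - trace(a b^-1 a b a b)   [inverse elimination on b] = x^2*y^2*z - x*y^3 - 2*x*y*z^2 + y^2*z + z^3 + 2*x*y - 3*z
and trace(b^-1 a b^-1 a b^-1 a) = trace(a b^-1 a b^-1 a)*trace(b) - trace(a b^-1 a b^-1 a b)   [inverse elimination on b] = x^3*y^3 - 3*x^2*y^2*z + 3*x*y*z^2 - z^3 - 3*x*y + 3*z
next, trace(b^-1 a^-1 b^-1 a b^-1 a) = trace(b^-1 a b^-1 a b^-1)*trace(a) - trace(b^-1 a b^-1 a b^-1 a)   [inverse elimination on a] = x^2*y^2*z - x^3*y - 2*x*y*z^2 + x^2*z + z^3 + 2*x*y - 3*z
next, trace(b^-1 a^-1 b^-1 a^-1 b^-1 a) = trace(b^-1 a^-1 b^-1 a b^-1)*trace(a) - trace(b^-1 a^-1 b^-1 a b^-1 a)   [inverse elimination on a] = x*y*z^2 - x^2*z - z^3 - x*y + 3*z
assemble the triple (trace(r) - 2; trace(r a) - x; trace(r b) - y)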